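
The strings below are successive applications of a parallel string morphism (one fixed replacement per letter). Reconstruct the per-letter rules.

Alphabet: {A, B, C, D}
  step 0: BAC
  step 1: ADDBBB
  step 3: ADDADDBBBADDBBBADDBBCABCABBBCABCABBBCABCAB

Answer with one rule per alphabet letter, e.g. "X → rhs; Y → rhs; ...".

  step 0 ⇒ step 1: BAC ⇒ ADD·BB·B
    A ↦ BB
    B ↦ ADD
    C ↦ B
    D ↦ CAB  (constrained at step 1)

A->BB, B->ADD, C->B, D->CAB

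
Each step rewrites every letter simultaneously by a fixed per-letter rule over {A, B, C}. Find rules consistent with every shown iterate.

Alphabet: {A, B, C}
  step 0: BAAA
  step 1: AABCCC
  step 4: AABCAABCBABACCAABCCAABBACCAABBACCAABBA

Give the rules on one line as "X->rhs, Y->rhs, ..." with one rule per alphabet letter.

  step 0 ⇒ step 1: BAAA ⇒ AAB·C·C·C
    A ↦ C
    B ↦ AAB
    C ↦ BA  (constrained at step 1)

A->C, B->AAB, C->BA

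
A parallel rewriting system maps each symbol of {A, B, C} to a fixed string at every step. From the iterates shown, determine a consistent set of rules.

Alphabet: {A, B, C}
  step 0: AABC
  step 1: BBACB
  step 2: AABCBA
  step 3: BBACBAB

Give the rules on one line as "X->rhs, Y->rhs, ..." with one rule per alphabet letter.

A->B, B->A, C->CB

  step 2 ⇒ step 3: AABCBA ⇒ B·B·A·CB·A·B
    A ↦ B
    B ↦ A
    C ↦ CB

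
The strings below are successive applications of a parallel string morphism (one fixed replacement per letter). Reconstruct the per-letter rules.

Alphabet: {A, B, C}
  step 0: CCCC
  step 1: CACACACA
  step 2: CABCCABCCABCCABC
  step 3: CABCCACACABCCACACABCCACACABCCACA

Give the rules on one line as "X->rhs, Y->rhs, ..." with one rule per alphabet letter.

A->BC, B->CA, C->CA

  step 2 ⇒ step 3: CABCCABCCABCCABC ⇒ CA·BC·CA·CA·CA·BC·CA·CA·CA·BC·CA·CA·CA·BC·CA·CA
    A ↦ BC
    B ↦ CA
    C ↦ CA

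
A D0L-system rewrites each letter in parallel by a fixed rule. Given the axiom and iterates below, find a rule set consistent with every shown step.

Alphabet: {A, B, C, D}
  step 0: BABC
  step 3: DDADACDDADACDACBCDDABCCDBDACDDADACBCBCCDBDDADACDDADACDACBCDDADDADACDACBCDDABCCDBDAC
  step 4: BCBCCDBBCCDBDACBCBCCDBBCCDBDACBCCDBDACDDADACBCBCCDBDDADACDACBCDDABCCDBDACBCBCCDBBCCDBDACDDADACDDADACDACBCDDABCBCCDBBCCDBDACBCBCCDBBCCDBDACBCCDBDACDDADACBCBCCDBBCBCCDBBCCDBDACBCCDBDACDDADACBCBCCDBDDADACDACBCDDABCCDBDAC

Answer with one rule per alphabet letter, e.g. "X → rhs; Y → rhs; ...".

  step 3 ⇒ step 4: DDADACDDADACDACBCDDABCCDBDACDDADACBCBCCDBDDADACDDADACDACBCDDADDADACDACBCDDABCCDBDAC ⇒ BC·BC·CDB·BC·CDB·DAC·BC·BC·CDB·BC·CDB·DAC·BC·CDB·DAC·DDA·DAC·BC·BC·CDB·DDA·DAC·DAC·BC·DDA·BC·CDB·DAC·BC·BC·CDB·BC·CDB·DAC·DDA·DAC·DDA·DAC·DAC·BC·DDA·BC·BC·CDB·BC·CDB·DAC·BC·BC·CDB·BC·CDB·DAC·BC·CDB·DAC·DDA·DAC·BC·BC·CDB·BC·BC·CDB·BC·CDB·DAC·BC·CDB·DAC·DDA·DAC·BC·BC·CDB·DDA·DAC·DAC·BC·DDA·BC·CDB·DAC
    A ↦ CDB
    B ↦ DDA
    C ↦ DAC
    D ↦ BC

A->CDB, B->DDA, C->DAC, D->BC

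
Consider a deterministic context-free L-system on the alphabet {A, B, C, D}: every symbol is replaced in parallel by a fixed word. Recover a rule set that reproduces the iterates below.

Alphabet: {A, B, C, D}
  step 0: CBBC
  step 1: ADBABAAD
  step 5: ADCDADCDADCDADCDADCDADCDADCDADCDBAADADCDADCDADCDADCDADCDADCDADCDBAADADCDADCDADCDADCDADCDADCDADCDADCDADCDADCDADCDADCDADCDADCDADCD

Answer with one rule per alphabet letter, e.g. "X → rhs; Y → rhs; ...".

A->AD, B->BA, C->AD, D->CD

  step 0 ⇒ step 1: CBBC ⇒ AD·BA·BA·AD
    B ↦ BA
    C ↦ AD
    A ↦ AD  (constrained at step 1)
    D ↦ CD  (constrained at step 1)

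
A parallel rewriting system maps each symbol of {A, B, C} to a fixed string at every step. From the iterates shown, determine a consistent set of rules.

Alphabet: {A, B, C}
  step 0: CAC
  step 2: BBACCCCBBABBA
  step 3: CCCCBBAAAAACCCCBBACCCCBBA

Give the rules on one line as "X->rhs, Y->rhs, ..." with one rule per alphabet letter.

  step 2 ⇒ step 3: BBACCCCBBABBA ⇒ CC·CC·BBA·A·A·A·A·CC·CC·BBA·CC·CC·BBA
    A ↦ BBA
    B ↦ CC
    C ↦ A

A->BBA, B->CC, C->A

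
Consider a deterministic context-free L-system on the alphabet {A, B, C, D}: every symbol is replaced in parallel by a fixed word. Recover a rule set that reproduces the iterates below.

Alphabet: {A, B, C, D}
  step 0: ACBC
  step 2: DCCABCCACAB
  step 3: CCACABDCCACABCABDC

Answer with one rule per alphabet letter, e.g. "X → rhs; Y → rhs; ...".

  step 2 ⇒ step 3: DCCABCCACAB ⇒ C·CA·CA·B·DC·CA·CA·B·CA·B·DC
    A ↦ B
    B ↦ DC
    C ↦ CA
    D ↦ C

A->B, B->DC, C->CA, D->C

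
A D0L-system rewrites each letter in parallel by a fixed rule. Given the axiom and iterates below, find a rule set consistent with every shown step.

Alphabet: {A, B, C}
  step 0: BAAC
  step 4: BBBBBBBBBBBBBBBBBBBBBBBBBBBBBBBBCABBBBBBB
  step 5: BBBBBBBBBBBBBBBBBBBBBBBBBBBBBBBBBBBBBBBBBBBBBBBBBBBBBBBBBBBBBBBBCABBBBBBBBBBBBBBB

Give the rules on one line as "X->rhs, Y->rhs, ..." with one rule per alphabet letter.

A->B, B->BB, C->CA

  step 4 ⇒ step 5: BBBBBBBBBBBBBBBBBBBBBBBBBBBBBBBBCABBBBBBB ⇒ BB·BB·BB·BB·BB·BB·BB·BB·BB·BB·BB·BB·BB·BB·BB·BB·BB·BB·BB·BB·BB·BB·BB·BB·BB·BB·BB·BB·BB·BB·BB·BB·CA·B·BB·BB·BB·BB·BB·BB·BB
    A ↦ B
    B ↦ BB
    C ↦ CA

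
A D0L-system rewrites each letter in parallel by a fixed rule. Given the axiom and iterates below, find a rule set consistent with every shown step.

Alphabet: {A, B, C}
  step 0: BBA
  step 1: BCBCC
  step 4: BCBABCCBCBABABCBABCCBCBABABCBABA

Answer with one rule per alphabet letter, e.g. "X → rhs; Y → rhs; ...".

A->C, B->BC, C->BA

  step 0 ⇒ step 1: BBA ⇒ BC·BC·C
    A ↦ C
    B ↦ BC
    C ↦ BA  (constrained at step 1)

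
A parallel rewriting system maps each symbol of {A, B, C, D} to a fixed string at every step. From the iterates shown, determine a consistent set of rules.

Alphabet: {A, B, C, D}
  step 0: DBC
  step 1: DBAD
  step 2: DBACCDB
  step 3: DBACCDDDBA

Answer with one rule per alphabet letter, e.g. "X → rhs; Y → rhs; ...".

A->CC, B->A, C->D, D->DB

  step 2 ⇒ step 3: DBACCDB ⇒ DB·A·CC·D·D·DB·A
    A ↦ CC
    B ↦ A
    C ↦ D
    D ↦ DB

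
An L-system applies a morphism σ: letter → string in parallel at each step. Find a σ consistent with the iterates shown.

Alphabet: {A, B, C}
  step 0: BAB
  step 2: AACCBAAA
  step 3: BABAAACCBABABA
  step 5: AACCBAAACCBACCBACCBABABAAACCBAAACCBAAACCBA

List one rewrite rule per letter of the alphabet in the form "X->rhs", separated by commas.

  step 2 ⇒ step 3: AACCBAAA ⇒ BA·BA·A·A·CC·BA·BA·BA
    A ↦ BA
    B ↦ CC
    C ↦ A

A->BA, B->CC, C->A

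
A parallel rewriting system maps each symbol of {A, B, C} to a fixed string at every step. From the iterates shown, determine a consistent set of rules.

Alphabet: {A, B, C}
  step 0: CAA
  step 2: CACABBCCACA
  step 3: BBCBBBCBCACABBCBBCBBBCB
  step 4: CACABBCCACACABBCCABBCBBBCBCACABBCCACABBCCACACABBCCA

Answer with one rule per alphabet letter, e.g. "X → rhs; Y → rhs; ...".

A->B, B->CA, C->BBC

  step 3 ⇒ step 4: BBCBBBCBCACABBCBBCBBBCB ⇒ CA·CA·BBC·CA·CA·CA·BBC·CA·BBC·B·BBC·B·CA·CA·BBC·CA·CA·BBC·CA·CA·CA·BBC·CA
    A ↦ B
    B ↦ CA
    C ↦ BBC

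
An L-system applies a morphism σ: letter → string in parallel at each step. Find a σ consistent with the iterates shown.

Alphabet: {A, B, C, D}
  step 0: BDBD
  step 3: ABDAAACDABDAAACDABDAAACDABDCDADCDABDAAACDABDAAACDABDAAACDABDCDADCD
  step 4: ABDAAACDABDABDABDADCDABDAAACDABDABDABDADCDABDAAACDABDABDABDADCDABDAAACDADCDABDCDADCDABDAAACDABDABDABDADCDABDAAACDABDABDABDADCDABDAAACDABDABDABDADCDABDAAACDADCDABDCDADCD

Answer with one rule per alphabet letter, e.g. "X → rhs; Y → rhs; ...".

  step 3 ⇒ step 4: ABDAAACDABDAAACDABDAAACDABDCDADCDABDAAACDABDAAACDABDAAACDABDCDADCD ⇒ ABD·AAA·CD·ABD·ABD·ABD·AD·CD·ABD·AAA·CD·ABD·ABD·ABD·AD·CD·ABD·AAA·CD·ABD·ABD·ABD·AD·CD·ABD·AAA·CD·AD·CD·ABD·CD·AD·CD·ABD·AAA·CD·ABD·ABD·ABD·AD·CD·ABD·AAA·CD·ABD·ABD·ABD·AD·CD·ABD·AAA·CD·ABD·ABD·ABD·AD·CD·ABD·AAA·CD·AD·CD·ABD·CD·AD·CD
    A ↦ ABD
    B ↦ AAA
    C ↦ AD
    D ↦ CD

A->ABD, B->AAA, C->AD, D->CD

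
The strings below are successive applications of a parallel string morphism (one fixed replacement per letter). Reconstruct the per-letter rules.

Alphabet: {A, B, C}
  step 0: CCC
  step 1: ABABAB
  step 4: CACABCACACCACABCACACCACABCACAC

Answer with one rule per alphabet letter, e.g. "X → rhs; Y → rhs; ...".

  step 0 ⇒ step 1: CCC ⇒ AB·AB·AB
    C ↦ AB
    A ↦ CA  (constrained at step 1)
    B ↦ C  (constrained at step 1)

A->CA, B->C, C->AB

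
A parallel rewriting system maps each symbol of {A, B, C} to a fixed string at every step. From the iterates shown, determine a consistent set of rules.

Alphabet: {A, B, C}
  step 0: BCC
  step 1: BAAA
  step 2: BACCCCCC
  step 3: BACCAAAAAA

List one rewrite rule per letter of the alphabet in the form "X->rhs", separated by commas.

A->CC, B->BA, C->A

  step 2 ⇒ step 3: BACCCCCC ⇒ BA·CC·A·A·A·A·A·A
    A ↦ CC
    B ↦ BA
    C ↦ A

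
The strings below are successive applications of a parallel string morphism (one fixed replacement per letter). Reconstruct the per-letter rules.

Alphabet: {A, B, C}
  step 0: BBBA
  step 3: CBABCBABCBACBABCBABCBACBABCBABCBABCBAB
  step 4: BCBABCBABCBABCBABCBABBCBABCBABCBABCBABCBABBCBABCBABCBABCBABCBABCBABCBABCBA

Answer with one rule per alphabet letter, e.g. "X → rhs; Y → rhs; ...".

A->B, B->CBA, C->B

  step 3 ⇒ step 4: CBABCBABCBACBABCBABCBACBABCBABCBABCBAB ⇒ B·CBA·B·CBA·B·CBA·B·CBA·B·CBA·B·B·CBA·B·CBA·B·CBA·B·CBA·B·CBA·B·B·CBA·B·CBA·B·CBA·B·CBA·B·CBA·B·CBA·B·CBA·B·CBA
    A ↦ B
    B ↦ CBA
    C ↦ B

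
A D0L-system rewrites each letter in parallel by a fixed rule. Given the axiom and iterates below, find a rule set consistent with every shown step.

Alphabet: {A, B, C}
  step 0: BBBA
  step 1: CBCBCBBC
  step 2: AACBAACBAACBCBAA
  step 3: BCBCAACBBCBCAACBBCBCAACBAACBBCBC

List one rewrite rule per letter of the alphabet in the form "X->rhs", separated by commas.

  step 2 ⇒ step 3: AACBAACBAACBCBAA ⇒ BC·BC·AA·CB·BC·BC·AA·CB·BC·BC·AA·CB·AA·CB·BC·BC
    A ↦ BC
    B ↦ CB
    C ↦ AA

A->BC, B->CB, C->AA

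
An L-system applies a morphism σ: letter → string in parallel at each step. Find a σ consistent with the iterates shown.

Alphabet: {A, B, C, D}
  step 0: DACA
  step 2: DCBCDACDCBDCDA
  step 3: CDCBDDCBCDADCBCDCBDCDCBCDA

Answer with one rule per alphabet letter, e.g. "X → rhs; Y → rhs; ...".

  step 2 ⇒ step 3: DCBCDACDCBDCDA ⇒ C·DCB·D·DCB·C·DA·DCB·C·DCB·D·C·DCB·C·DA
    A ↦ DA
    B ↦ D
    C ↦ DCB
    D ↦ C

A->DA, B->D, C->DCB, D->C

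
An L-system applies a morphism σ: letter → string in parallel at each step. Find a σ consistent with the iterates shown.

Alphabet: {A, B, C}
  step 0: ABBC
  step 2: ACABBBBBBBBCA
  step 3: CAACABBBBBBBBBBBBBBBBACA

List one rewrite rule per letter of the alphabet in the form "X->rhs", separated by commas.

A->CA, B->BB, C->A

  step 2 ⇒ step 3: ACABBBBBBBBCA ⇒ CA·A·CA·BB·BB·BB·BB·BB·BB·BB·BB·A·CA
    A ↦ CA
    B ↦ BB
    C ↦ A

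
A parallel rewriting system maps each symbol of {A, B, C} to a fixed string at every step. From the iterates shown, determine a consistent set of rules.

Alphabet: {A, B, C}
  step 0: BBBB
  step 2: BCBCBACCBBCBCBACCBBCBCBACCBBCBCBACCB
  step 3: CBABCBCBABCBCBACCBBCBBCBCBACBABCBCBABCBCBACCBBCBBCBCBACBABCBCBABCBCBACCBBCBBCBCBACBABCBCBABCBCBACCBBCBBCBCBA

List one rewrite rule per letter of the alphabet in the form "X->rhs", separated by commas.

  step 2 ⇒ step 3: BCBCBACCBBCBCBACCBBCBCBACCBBCBCBACCB ⇒ CBA·BCB·CBA·BCB·CBA·CCB·BCB·BCB·CBA·CBA·BCB·CBA·BCB·CBA·CCB·BCB·BCB·CBA·CBA·BCB·CBA·BCB·CBA·CCB·BCB·BCB·CBA·CBA·BCB·CBA·BCB·CBA·CCB·BCB·BCB·CBA
    A ↦ CCB
    B ↦ CBA
    C ↦ BCB

A->CCB, B->CBA, C->BCB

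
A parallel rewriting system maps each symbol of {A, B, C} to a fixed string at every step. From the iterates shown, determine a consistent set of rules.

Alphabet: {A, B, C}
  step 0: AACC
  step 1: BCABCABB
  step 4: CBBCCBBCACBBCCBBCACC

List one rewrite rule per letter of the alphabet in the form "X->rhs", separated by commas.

A->BCA, B->C, C->B

  step 0 ⇒ step 1: AACC ⇒ BCA·BCA·B·B
    A ↦ BCA
    C ↦ B
    B ↦ C  (constrained at step 1)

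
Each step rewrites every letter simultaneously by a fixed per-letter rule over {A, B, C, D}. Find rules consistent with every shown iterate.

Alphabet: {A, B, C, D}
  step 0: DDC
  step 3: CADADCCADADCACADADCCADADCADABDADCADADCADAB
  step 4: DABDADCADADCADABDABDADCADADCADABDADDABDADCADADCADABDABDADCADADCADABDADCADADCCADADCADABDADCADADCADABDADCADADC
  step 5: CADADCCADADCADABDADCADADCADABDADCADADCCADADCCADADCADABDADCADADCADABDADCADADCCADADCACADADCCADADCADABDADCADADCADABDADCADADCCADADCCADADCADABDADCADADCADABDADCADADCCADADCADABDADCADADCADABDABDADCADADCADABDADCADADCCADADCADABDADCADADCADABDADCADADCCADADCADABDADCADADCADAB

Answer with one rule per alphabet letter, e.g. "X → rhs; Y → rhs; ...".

A->DAD, B->C, C->DAB, D->CA

  step 4 ⇒ step 5: DABDADCADADCADABDABDADCADADCADABDADDABDADCADADCADABDABDADCADADCADABDADCADADCCADADCADABDADCADADCADABDADCADADC ⇒ CA·DAD·C·CA·DAD·CA·DAB·DAD·CA·DAD·CA·DAB·DAD·CA·DAD·C·CA·DAD·C·CA·DAD·CA·DAB·DAD·CA·DAD·CA·DAB·DAD·CA·DAD·C·CA·DAD·CA·CA·DAD·C·CA·DAD·CA·DAB·DAD·CA·DAD·CA·DAB·DAD·CA·DAD·C·CA·DAD·C·CA·DAD·CA·DAB·DAD·CA·DAD·CA·DAB·DAD·CA·DAD·C·CA·DAD·CA·DAB·DAD·CA·DAD·CA·DAB·DAB·DAD·CA·DAD·CA·DAB·DAD·CA·DAD·C·CA·DAD·CA·DAB·DAD·CA·DAD·CA·DAB·DAD·CA·DAD·C·CA·DAD·CA·DAB·DAD·CA·DAD·CA·DAB
    A ↦ DAD
    B ↦ C
    C ↦ DAB
    D ↦ CA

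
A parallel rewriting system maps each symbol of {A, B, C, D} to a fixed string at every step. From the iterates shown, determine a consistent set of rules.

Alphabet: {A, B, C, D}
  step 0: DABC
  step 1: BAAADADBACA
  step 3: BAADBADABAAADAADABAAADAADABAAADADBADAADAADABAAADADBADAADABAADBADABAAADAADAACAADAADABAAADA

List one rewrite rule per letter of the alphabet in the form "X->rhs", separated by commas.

A->ADA, B->DB, C->ACA, D->BAA

  step 0 ⇒ step 1: DABC ⇒ BAA·ADA·DB·ACA
    A ↦ ADA
    B ↦ DB
    C ↦ ACA
    D ↦ BAA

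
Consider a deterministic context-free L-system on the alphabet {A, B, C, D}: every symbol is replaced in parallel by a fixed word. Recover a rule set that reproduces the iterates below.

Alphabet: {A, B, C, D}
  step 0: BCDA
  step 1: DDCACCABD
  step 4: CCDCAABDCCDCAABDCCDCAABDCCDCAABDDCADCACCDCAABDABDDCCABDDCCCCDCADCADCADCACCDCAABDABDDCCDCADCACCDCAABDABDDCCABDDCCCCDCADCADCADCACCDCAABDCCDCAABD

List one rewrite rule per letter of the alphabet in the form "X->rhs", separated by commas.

  step 0 ⇒ step 1: BCDA ⇒ D·DCA·CC·ABD
    A ↦ ABD
    B ↦ D
    C ↦ DCA
    D ↦ CC

A->ABD, B->D, C->DCA, D->CC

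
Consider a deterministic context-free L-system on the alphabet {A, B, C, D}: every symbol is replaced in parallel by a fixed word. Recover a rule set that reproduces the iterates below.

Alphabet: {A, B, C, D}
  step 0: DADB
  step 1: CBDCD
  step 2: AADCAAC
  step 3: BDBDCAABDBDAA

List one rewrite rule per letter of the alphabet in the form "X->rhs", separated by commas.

  step 2 ⇒ step 3: AADCAAC ⇒ BD·BD·C·AA·BD·BD·AA
    A ↦ BD
    C ↦ AA
    D ↦ C
  step 0 ⇒ step 1: DADB ⇒ C·BD·C·D
    B ↦ D

A->BD, B->D, C->AA, D->C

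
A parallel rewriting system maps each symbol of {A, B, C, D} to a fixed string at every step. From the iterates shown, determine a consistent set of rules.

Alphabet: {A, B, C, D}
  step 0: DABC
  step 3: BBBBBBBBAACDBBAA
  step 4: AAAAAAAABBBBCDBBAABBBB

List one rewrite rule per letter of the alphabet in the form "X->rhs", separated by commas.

  step 3 ⇒ step 4: BBBBBBBBAACDBBAA ⇒ A·A·A·A·A·A·A·A·BB·BB·CD·BB·A·A·BB·BB
    A ↦ BB
    B ↦ A
    C ↦ CD
    D ↦ BB

A->BB, B->A, C->CD, D->BB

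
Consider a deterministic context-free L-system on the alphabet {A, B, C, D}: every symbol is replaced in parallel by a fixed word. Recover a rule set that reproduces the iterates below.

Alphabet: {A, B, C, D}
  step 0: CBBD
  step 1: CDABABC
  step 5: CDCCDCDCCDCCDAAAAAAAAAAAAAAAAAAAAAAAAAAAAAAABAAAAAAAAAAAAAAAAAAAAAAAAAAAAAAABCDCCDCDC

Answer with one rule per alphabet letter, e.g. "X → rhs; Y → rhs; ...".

A->AA, B->AB, C->CD, D->C

  step 0 ⇒ step 1: CBBD ⇒ CD·AB·AB·C
    B ↦ AB
    C ↦ CD
    D ↦ C
    A ↦ AA  (constrained at step 1)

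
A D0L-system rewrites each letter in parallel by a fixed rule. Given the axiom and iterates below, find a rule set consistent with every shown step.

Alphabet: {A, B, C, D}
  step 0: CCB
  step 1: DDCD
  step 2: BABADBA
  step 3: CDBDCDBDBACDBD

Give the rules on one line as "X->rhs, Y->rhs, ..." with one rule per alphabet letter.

  step 2 ⇒ step 3: BABADBA ⇒ CD·BD·CD·BD·BA·CD·BD
    A ↦ BD
    B ↦ CD
    D ↦ BA
  step 0 ⇒ step 1: CCB ⇒ D·D·CD
    C ↦ D

A->BD, B->CD, C->D, D->BA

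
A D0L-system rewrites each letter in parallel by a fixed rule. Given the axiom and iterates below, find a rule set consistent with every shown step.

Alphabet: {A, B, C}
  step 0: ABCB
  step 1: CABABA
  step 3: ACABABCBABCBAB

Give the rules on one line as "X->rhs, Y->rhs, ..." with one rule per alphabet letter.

  step 0 ⇒ step 1: ABCB ⇒ C·A·BAB·A
    A ↦ C
    B ↦ A
    C ↦ BAB

A->C, B->A, C->BAB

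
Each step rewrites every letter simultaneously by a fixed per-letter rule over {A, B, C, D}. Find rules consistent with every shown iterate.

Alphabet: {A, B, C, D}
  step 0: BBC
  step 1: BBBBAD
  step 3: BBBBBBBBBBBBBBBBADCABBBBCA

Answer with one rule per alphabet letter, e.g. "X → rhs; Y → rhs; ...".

A->CA, B->BB, C->AD, D->BBA

  step 0 ⇒ step 1: BBC ⇒ BB·BB·AD
    B ↦ BB
    C ↦ AD
    A ↦ CA  (constrained at step 1)
    D ↦ BBA  (constrained at step 1)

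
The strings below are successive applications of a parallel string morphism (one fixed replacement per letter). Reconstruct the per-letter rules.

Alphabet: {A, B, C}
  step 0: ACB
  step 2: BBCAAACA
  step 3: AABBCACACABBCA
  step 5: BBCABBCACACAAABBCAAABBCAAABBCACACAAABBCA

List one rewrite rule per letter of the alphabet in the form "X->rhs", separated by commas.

  step 2 ⇒ step 3: BBCAAACA ⇒ A·A·BB·CA·CA·CA·BB·CA
    A ↦ CA
    B ↦ A
    C ↦ BB

A->CA, B->A, C->BB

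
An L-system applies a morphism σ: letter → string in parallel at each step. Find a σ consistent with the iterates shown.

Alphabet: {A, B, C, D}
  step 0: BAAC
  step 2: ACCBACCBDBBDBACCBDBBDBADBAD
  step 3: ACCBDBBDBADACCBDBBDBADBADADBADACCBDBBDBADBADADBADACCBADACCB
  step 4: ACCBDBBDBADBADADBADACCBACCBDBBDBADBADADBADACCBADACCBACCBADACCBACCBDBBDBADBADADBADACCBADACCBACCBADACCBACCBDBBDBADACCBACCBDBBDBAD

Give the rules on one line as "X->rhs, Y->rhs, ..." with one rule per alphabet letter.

  step 3 ⇒ step 4: ACCBDBBDBADACCBDBBDBADBADADBADACCBDBBDBADBADADBADACCBADACCB ⇒ ACC·BDB·BDB·AD·B·AD·AD·B·AD·ACC·B·ACC·BDB·BDB·AD·B·AD·AD·B·AD·ACC·B·AD·ACC·B·ACC·B·AD·ACC·B·ACC·BDB·BDB·AD·B·AD·AD·B·AD·ACC·B·AD·ACC·B·ACC·B·AD·ACC·B·ACC·BDB·BDB·AD·ACC·B·ACC·BDB·BDB·AD
    A ↦ ACC
    B ↦ AD
    C ↦ BDB
    D ↦ B

A->ACC, B->AD, C->BDB, D->B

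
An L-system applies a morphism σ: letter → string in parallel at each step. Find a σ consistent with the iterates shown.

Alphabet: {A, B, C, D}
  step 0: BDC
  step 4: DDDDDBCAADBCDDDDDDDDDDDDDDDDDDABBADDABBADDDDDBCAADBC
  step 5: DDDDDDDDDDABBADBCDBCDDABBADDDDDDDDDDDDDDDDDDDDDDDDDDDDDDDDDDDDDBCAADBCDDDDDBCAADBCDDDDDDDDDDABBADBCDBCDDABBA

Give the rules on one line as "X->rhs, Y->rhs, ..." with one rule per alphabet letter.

  step 4 ⇒ step 5: DDDDDBCAADBCDDDDDDDDDDDDDDDDDDABBADDABBADDDDDBCAADBC ⇒ DD·DD·DD·DD·DD·A·BBA·DBC·DBC·DD·A·BBA·DD·DD·DD·DD·DD·DD·DD·DD·DD·DD·DD·DD·DD·DD·DD·DD·DD·DD·DBC·A·A·DBC·DD·DD·DBC·A·A·DBC·DD·DD·DD·DD·DD·A·BBA·DBC·DBC·DD·A·BBA
    A ↦ DBC
    B ↦ A
    C ↦ BBA
    D ↦ DD

A->DBC, B->A, C->BBA, D->DD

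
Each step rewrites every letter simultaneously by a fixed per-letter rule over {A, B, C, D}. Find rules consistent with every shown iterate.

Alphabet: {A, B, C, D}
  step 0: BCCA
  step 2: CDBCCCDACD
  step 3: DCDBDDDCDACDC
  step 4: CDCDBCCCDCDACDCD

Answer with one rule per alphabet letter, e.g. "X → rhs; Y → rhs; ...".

  step 3 ⇒ step 4: DCDBDDDCDACDC ⇒ C·D·C·DB·C·C·C·D·C·DAC·D·C·D
    A ↦ DAC
    B ↦ DB
    C ↦ D
    D ↦ C

A->DAC, B->DB, C->D, D->C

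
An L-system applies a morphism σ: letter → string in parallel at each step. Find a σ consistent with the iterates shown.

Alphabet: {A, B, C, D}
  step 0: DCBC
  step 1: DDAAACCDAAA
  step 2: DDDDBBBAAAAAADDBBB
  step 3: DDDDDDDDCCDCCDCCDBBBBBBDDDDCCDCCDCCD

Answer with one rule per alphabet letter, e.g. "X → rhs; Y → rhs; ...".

A->B, B->CCD, C->AAA, D->DD

  step 2 ⇒ step 3: DDDDBBBAAAAAADDBBB ⇒ DD·DD·DD·DD·CCD·CCD·CCD·B·B·B·B·B·B·DD·DD·CCD·CCD·CCD
    A ↦ B
    B ↦ CCD
    D ↦ DD
  step 0 ⇒ step 1: DCBC ⇒ DD·AAA·CCD·AAA
    C ↦ AAA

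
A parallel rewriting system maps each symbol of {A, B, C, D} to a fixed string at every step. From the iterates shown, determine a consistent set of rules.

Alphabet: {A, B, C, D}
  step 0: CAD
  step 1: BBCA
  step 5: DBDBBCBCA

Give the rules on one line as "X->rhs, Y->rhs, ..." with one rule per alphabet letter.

  step 0 ⇒ step 1: CAD ⇒ B·BC·A
    A ↦ BC
    C ↦ B
    D ↦ A
    B ↦ D  (constrained at step 1)

A->BC, B->D, C->B, D->A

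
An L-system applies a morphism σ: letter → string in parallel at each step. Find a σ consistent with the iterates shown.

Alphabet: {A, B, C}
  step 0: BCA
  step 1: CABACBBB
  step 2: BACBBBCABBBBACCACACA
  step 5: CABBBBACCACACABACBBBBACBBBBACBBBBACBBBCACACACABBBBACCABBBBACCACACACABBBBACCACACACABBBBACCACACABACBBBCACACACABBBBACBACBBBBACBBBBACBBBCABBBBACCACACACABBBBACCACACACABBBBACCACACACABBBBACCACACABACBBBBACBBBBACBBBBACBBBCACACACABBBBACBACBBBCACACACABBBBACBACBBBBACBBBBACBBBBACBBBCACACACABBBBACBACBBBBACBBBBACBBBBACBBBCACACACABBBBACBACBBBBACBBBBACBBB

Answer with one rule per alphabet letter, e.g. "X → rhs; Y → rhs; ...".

  step 1 ⇒ step 2: CABACBBB ⇒ BAC·BBB·CA·BBB·BAC·CA·CA·CA
    A ↦ BBB
    B ↦ CA
    C ↦ BAC

A->BBB, B->CA, C->BAC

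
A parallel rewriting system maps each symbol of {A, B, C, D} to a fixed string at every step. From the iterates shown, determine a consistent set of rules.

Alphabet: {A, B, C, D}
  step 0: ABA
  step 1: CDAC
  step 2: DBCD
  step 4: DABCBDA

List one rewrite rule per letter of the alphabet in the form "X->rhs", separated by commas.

A->C, B->DA, C->D, D->B

  step 1 ⇒ step 2: CDAC ⇒ D·B·C·D
    A ↦ C
    C ↦ D
    D ↦ B
  step 0 ⇒ step 1: ABA ⇒ C·DA·C
    B ↦ DA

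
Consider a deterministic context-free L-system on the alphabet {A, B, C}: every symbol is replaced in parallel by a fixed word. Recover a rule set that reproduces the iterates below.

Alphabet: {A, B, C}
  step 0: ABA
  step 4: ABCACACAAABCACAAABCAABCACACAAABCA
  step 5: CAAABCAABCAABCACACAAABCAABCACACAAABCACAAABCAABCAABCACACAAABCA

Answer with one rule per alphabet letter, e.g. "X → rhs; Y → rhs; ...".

  step 4 ⇒ step 5: ABCACACAAABCACAAABCAABCACACAAABCA ⇒ CA·A·AB·CA·AB·CA·AB·CA·CA·CA·A·AB·CA·AB·CA·CA·CA·A·AB·CA·CA·A·AB·CA·AB·CA·AB·CA·CA·CA·A·AB·CA
    A ↦ CA
    B ↦ A
    C ↦ AB

A->CA, B->A, C->AB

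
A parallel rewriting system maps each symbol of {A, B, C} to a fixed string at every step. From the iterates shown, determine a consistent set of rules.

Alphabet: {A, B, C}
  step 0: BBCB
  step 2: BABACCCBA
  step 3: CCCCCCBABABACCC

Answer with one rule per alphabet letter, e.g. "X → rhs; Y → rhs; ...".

A->CC, B->C, C->BA

  step 2 ⇒ step 3: BABACCCBA ⇒ C·CC·C·CC·BA·BA·BA·C·CC
    A ↦ CC
    B ↦ C
    C ↦ BA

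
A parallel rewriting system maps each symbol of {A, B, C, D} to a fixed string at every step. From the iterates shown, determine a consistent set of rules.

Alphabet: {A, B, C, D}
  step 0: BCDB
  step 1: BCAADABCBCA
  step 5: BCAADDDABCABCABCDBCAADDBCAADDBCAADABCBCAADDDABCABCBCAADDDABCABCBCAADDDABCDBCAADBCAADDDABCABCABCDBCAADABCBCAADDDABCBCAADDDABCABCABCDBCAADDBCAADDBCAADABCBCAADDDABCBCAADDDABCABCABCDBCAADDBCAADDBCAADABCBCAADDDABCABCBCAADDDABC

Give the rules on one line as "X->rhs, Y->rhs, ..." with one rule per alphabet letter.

A->D, B->BCA, C->AD, D->ABC

  step 0 ⇒ step 1: BCDB ⇒ BCA·AD·ABC·BCA
    B ↦ BCA
    C ↦ AD
    D ↦ ABC
    A ↦ D  (constrained at step 1)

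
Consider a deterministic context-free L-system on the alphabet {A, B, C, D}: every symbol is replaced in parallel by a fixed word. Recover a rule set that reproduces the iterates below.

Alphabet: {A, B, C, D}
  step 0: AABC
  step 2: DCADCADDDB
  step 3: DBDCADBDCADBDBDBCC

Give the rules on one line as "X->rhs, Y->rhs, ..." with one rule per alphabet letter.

A->CA, B->CC, C->D, D->DB

  step 2 ⇒ step 3: DCADCADDDB ⇒ DB·D·CA·DB·D·CA·DB·DB·DB·CC
    A ↦ CA
    B ↦ CC
    C ↦ D
    D ↦ DB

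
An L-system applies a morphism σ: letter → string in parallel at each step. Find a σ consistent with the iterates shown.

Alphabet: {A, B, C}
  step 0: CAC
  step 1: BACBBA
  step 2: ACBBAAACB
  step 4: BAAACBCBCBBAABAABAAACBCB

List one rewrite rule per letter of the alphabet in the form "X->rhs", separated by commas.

A->CB, B->A, C->BA

  step 1 ⇒ step 2: BACBBA ⇒ A·CB·BA·A·A·CB
    A ↦ CB
    B ↦ A
    C ↦ BA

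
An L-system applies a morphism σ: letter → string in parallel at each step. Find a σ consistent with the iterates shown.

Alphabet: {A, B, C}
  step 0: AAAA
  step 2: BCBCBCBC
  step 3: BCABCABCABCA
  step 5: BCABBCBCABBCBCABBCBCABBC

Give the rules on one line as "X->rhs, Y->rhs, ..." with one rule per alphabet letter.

A->B, B->BC, C->A

  step 2 ⇒ step 3: BCBCBCBC ⇒ BC·A·BC·A·BC·A·BC·A
    B ↦ BC
    C ↦ A
    A ↦ B  (constrained at step 0)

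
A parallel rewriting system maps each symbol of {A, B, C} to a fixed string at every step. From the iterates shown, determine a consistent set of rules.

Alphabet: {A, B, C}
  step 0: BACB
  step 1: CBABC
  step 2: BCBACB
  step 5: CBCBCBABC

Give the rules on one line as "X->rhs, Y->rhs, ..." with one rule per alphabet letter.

  step 1 ⇒ step 2: CBABC ⇒ B·C·BA·C·B
    A ↦ BA
    B ↦ C
    C ↦ B

A->BA, B->C, C->B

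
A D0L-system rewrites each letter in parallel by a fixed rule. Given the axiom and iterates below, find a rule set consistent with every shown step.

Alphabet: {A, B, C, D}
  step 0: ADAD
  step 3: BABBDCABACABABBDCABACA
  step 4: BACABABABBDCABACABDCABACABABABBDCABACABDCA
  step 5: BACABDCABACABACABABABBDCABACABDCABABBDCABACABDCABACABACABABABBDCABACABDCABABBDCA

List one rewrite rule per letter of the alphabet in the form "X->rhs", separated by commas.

A->CA, B->BA, C->BD, D->B

  step 4 ⇒ step 5: BACABABABBDCABACABDCABACABABABBDCABACABDCA ⇒ BA·CA·BD·CA·BA·CA·BA·CA·BA·BA·B·BD·CA·BA·CA·BD·CA·BA·B·BD·CA·BA·CA·BD·CA·BA·CA·BA·CA·BA·BA·B·BD·CA·BA·CA·BD·CA·BA·B·BD·CA
    A ↦ CA
    B ↦ BA
    C ↦ BD
    D ↦ B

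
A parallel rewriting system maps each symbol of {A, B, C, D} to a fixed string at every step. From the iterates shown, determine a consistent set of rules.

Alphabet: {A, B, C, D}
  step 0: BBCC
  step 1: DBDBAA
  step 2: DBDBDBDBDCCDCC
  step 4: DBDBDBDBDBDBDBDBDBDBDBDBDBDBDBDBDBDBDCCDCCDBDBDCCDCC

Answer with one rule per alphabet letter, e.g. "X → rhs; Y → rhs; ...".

A->DCC, B->DB, C->A, D->DB

  step 1 ⇒ step 2: DBDBAA ⇒ DB·DB·DB·DB·DCC·DCC
    A ↦ DCC
    B ↦ DB
    D ↦ DB
  step 0 ⇒ step 1: BBCC ⇒ DB·DB·A·A
    C ↦ A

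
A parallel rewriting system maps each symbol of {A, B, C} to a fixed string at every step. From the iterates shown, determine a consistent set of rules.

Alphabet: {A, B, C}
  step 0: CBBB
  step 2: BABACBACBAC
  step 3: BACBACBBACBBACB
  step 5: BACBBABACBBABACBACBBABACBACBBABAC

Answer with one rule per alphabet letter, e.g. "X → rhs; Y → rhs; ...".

  step 2 ⇒ step 3: BABACBACBAC ⇒ BA·C·BA·C·B·BA·C·B·BA·C·B
    A ↦ C
    B ↦ BA
    C ↦ B

A->C, B->BA, C->B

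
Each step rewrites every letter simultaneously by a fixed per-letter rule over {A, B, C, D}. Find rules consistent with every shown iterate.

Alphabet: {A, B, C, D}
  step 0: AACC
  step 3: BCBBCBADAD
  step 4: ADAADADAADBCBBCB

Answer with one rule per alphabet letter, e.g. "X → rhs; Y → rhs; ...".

  step 3 ⇒ step 4: BCBBCBADAD ⇒ AD·A·AD·AD·A·AD·B·CB·B·CB
    A ↦ B
    B ↦ AD
    C ↦ A
    D ↦ CB

A->B, B->AD, C->A, D->CB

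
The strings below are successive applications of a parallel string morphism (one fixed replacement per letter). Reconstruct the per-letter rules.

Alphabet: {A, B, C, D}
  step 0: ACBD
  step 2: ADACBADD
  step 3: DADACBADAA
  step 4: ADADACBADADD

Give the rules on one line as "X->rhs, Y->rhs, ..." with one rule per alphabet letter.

  step 3 ⇒ step 4: DADACBADAA ⇒ A·D·A·D·AC·BA·D·A·D·D
    A ↦ D
    B ↦ BA
    C ↦ AC
    D ↦ A

A->D, B->BA, C->AC, D->A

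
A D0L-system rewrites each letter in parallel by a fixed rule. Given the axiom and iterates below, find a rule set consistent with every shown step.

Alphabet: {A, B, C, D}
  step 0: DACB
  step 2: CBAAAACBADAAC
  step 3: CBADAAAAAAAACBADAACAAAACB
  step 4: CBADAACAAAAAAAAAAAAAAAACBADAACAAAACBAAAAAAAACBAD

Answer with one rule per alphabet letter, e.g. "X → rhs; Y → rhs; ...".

  step 3 ⇒ step 4: CBADAAAAAAAACBADAACAAAACB ⇒ CB·AD·AA·C·AA·AA·AA·AA·AA·AA·AA·AA·CB·AD·AA·C·AA·AA·CB·AA·AA·AA·AA·CB·AD
    A ↦ AA
    B ↦ AD
    C ↦ CB
    D ↦ C

A->AA, B->AD, C->CB, D->C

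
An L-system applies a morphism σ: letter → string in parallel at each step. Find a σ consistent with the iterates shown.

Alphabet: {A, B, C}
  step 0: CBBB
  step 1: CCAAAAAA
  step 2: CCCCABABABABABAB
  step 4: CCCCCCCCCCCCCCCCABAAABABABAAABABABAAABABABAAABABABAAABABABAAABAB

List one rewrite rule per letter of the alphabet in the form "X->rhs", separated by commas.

  step 1 ⇒ step 2: CCAAAAAA ⇒ CC·CC·AB·AB·AB·AB·AB·AB
    A ↦ AB
    C ↦ CC
  step 0 ⇒ step 1: CBBB ⇒ CC·AA·AA·AA
    B ↦ AA

A->AB, B->AA, C->CC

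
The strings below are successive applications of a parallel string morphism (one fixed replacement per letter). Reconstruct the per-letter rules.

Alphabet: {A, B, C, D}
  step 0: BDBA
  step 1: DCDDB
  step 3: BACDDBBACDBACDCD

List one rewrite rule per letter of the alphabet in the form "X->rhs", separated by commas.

A->B, B->D, C->BA, D->CD

  step 0 ⇒ step 1: BDBA ⇒ D·CD·D·B
    A ↦ B
    B ↦ D
    D ↦ CD
    C ↦ BA  (constrained at step 1)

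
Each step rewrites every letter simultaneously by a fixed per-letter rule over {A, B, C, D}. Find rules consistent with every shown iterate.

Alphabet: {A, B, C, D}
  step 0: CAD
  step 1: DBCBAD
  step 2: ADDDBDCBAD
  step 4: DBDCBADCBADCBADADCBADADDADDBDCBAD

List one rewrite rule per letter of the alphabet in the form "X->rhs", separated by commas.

A->CB, B->D, C->DB, D->AD

  step 1 ⇒ step 2: DBCBAD ⇒ AD·D·DB·D·CB·AD
    A ↦ CB
    B ↦ D
    C ↦ DB
    D ↦ AD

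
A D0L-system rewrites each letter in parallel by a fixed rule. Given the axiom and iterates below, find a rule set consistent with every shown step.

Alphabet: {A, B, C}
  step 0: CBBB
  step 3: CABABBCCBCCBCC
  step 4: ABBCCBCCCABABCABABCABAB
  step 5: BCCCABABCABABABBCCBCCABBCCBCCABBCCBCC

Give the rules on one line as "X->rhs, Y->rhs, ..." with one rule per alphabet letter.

  step 4 ⇒ step 5: ABBCCBCCCABABCABABCABAB ⇒ BC·C·C·AB·AB·C·AB·AB·AB·BC·C·BC·C·AB·BC·C·BC·C·AB·BC·C·BC·C
    A ↦ BC
    B ↦ C
    C ↦ AB

A->BC, B->C, C->AB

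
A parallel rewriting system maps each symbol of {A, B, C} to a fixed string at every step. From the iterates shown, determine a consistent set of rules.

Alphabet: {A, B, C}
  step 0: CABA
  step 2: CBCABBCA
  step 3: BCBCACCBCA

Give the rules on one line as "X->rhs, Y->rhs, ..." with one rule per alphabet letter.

A->CA, B->C, C->B

  step 2 ⇒ step 3: CBCABBCA ⇒ B·C·B·CA·C·C·B·CA
    A ↦ CA
    B ↦ C
    C ↦ B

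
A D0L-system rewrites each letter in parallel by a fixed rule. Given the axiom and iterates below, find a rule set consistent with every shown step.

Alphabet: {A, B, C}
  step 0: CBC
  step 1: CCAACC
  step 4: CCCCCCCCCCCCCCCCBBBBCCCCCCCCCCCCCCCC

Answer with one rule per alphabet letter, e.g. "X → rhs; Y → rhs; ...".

  step 0 ⇒ step 1: CBC ⇒ CC·AA·CC
    B ↦ AA
    C ↦ CC
    A ↦ B  (constrained at step 1)

A->B, B->AA, C->CC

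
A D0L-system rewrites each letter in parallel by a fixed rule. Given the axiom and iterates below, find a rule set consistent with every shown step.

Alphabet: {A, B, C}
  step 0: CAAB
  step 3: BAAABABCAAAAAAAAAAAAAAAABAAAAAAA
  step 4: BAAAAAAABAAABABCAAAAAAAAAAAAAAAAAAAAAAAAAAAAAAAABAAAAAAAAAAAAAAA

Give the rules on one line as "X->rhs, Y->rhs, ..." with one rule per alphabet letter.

A->AA, B->BA, C->BC

  step 3 ⇒ step 4: BAAABABCAAAAAAAAAAAAAAAABAAAAAAA ⇒ BA·AA·AA·AA·BA·AA·BA·BC·AA·AA·AA·AA·AA·AA·AA·AA·AA·AA·AA·AA·AA·AA·AA·AA·BA·AA·AA·AA·AA·AA·AA·AA
    A ↦ AA
    B ↦ BA
    C ↦ BC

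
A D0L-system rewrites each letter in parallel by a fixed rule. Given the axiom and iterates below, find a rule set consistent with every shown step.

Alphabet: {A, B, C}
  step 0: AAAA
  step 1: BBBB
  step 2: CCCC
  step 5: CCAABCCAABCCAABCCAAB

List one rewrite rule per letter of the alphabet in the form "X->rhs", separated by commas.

A->B, B->C, C->AAB

  step 1 ⇒ step 2: BBBB ⇒ C·C·C·C
    B ↦ C
  step 0 ⇒ step 1: AAAA ⇒ B·B·B·B
    A ↦ B
    C ↦ AAB  (constrained at step 2)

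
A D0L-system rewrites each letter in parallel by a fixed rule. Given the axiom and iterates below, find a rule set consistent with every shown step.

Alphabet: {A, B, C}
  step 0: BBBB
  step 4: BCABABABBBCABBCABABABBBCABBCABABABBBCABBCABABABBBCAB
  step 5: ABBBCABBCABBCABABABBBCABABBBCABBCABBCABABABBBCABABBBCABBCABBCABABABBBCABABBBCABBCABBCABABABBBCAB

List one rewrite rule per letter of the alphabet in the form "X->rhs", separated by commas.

A->BC, B->AB, C->B

  step 4 ⇒ step 5: BCABABABBBCABBCABABABBBCABBCABABABBBCABBCABABABBBCAB ⇒ AB·B·BC·AB·BC·AB·BC·AB·AB·AB·B·BC·AB·AB·B·BC·AB·BC·AB·BC·AB·AB·AB·B·BC·AB·AB·B·BC·AB·BC·AB·BC·AB·AB·AB·B·BC·AB·AB·B·BC·AB·BC·AB·BC·AB·AB·AB·B·BC·AB
    A ↦ BC
    B ↦ AB
    C ↦ B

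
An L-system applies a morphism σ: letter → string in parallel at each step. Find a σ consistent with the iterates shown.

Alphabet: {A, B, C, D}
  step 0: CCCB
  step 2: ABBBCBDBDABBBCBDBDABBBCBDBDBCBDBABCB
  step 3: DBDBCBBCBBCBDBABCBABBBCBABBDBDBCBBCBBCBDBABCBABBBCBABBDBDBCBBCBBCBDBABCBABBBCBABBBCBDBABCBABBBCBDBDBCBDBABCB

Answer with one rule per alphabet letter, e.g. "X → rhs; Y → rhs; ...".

A->DBD, B->BCB, C->DBA, D->ABB

  step 2 ⇒ step 3: ABBBCBDBDABBBCBDBDABBBCBDBDBCBDBABCB ⇒ DBD·BCB·BCB·BCB·DBA·BCB·ABB·BCB·ABB·DBD·BCB·BCB·BCB·DBA·BCB·ABB·BCB·ABB·DBD·BCB·BCB·BCB·DBA·BCB·ABB·BCB·ABB·BCB·DBA·BCB·ABB·BCB·DBD·BCB·DBA·BCB
    A ↦ DBD
    B ↦ BCB
    C ↦ DBA
    D ↦ ABB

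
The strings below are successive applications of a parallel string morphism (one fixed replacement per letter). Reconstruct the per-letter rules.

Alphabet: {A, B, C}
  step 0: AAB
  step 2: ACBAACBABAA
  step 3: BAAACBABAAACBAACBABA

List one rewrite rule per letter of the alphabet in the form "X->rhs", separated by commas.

  step 2 ⇒ step 3: ACBAACBABAA ⇒ BA·A·AC·BA·BA·A·AC·BA·AC·BA·BA
    A ↦ BA
    B ↦ AC
    C ↦ A

A->BA, B->AC, C->A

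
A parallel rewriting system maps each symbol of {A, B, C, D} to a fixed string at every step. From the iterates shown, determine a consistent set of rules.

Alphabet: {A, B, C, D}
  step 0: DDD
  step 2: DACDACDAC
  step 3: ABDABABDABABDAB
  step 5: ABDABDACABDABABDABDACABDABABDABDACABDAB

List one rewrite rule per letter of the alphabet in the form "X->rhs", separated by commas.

A->DA, B->C, C->B, D->AB

  step 2 ⇒ step 3: DACDACDAC ⇒ AB·DA·B·AB·DA·B·AB·DA·B
    A ↦ DA
    C ↦ B
    D ↦ AB
    B ↦ C  (constrained at step 3)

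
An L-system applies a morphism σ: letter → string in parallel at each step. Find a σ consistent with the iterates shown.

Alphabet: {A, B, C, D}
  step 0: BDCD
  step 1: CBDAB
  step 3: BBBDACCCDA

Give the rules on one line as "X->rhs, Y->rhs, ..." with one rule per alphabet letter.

A->BB, B->C, C->DA, D->B

  step 0 ⇒ step 1: BDCD ⇒ C·B·DA·B
    B ↦ C
    C ↦ DA
    D ↦ B
    A ↦ BB  (constrained at step 1)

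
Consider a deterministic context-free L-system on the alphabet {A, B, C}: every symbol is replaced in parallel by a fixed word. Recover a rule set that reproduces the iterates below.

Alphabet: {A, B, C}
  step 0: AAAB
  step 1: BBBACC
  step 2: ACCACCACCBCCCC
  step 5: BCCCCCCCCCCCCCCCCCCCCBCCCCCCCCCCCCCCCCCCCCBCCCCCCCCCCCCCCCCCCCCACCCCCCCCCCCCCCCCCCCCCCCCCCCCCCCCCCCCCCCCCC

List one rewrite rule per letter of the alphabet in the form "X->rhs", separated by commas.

A->B, B->ACC, C->CC

  step 1 ⇒ step 2: BBBACC ⇒ ACC·ACC·ACC·B·CC·CC
    A ↦ B
    B ↦ ACC
    C ↦ CC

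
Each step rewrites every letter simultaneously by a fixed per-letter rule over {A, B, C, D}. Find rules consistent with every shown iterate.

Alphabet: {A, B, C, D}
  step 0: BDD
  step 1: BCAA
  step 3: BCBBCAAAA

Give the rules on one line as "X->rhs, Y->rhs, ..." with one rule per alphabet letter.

  step 0 ⇒ step 1: BDD ⇒ BC·A·A
    B ↦ BC
    D ↦ A
    A ↦ DD  (constrained at step 1)
    C ↦ B  (constrained at step 1)

A->DD, B->BC, C->B, D->A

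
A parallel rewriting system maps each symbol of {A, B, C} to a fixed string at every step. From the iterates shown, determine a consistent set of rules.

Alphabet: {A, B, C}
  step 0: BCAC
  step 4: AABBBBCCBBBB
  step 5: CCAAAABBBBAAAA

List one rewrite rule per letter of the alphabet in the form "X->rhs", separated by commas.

  step 4 ⇒ step 5: AABBBBCCBBBB ⇒ C·C·A·A·A·A·BB·BB·A·A·A·A
    A ↦ C
    B ↦ A
    C ↦ BB

A->C, B->A, C->BB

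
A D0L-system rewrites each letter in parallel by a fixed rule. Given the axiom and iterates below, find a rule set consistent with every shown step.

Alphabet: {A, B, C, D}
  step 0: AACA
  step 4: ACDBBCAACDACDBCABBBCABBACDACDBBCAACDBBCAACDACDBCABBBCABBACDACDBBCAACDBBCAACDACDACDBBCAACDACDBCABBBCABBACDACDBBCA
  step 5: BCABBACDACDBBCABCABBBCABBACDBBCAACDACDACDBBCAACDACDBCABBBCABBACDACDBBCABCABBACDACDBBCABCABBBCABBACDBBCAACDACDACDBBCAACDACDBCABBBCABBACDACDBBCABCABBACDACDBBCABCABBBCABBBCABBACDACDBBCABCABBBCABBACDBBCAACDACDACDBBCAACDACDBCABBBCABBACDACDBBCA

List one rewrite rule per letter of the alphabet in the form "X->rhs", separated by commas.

A->BCA, B->ACD, C->B, D->B

  step 4 ⇒ step 5: ACDBBCAACDACDBCABBBCABBACDACDBBCAACDBBCAACDACDBCABBBCABBACDACDBBCAACDBBCAACDACDACDBBCAACDACDBCABBBCABBACDACDBBCA ⇒ BCA·B·B·ACD·ACD·B·BCA·BCA·B·B·BCA·B·B·ACD·B·BCA·ACD·ACD·ACD·B·BCA·ACD·ACD·BCA·B·B·BCA·B·B·ACD·ACD·B·BCA·BCA·B·B·ACD·ACD·B·BCA·BCA·B·B·BCA·B·B·ACD·B·BCA·ACD·ACD·ACD·B·BCA·ACD·ACD·BCA·B·B·BCA·B·B·ACD·ACD·B·BCA·BCA·B·B·ACD·ACD·B·BCA·BCA·B·B·BCA·B·B·BCA·B·B·ACD·ACD·B·BCA·BCA·B·B·BCA·B·B·ACD·B·BCA·ACD·ACD·ACD·B·BCA·ACD·ACD·BCA·B·B·BCA·B·B·ACD·ACD·B·BCA
    A ↦ BCA
    B ↦ ACD
    C ↦ B
    D ↦ B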